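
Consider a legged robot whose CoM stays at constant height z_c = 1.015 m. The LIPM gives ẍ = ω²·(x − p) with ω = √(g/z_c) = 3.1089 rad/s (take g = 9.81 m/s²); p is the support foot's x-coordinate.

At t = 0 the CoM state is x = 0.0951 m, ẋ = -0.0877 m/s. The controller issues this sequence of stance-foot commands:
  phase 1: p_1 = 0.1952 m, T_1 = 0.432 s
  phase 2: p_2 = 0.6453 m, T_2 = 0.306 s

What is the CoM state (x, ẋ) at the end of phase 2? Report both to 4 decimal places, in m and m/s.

phase 1: p=0.1952, T=0.432, ωT=1.343045, cosh=2.045870, sinh=1.784820; start (x,ẋ)=(0.095100, -0.087700) → end (x,ẋ)=(-0.059940, -0.734860)
phase 2: p=0.6453, T=0.306, ωT=0.951323, cosh=1.487682, sinh=1.101452; start (x,ẋ)=(-0.059940, -0.734860) → end (x,ẋ)=(-0.664226, -3.508195)

x = -0.6642, ẋ = -3.5082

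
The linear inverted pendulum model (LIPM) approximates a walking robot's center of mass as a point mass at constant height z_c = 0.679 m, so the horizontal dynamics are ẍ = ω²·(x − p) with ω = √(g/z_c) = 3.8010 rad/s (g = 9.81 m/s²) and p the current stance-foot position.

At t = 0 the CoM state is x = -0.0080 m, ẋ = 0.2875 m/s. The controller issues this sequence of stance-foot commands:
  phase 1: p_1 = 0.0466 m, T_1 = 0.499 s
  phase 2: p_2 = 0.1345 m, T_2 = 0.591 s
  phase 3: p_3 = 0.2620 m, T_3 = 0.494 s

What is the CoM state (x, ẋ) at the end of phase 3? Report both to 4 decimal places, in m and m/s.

phase 1: p=0.0466, T=0.499, ωT=1.896699, cosh=3.406962, sinh=3.256899; start (x,ẋ)=(-0.008000, 0.287500) → end (x,ẋ)=(0.106925, 0.303582)
phase 2: p=0.1345, T=0.591, ωT=2.246391, cosh=4.779668, sinh=4.673888; start (x,ẋ)=(0.106925, 0.303582) → end (x,ẋ)=(0.376001, 0.961144)
phase 3: p=0.2620, T=0.494, ωT=1.877694, cosh=3.345676, sinh=3.192734; start (x,ẋ)=(0.376001, 0.961144) → end (x,ẋ)=(1.450743, 4.599138)

x = 1.4507, ẋ = 4.5991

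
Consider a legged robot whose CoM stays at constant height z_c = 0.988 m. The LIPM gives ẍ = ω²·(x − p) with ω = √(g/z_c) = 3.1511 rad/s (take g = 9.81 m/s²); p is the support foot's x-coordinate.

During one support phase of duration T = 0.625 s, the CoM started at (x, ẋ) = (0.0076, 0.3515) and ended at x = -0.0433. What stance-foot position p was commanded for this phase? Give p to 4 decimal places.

ωT = 3.1511·0.625 = 1.969437; cosh(ωT) = 3.653090, sinh(ωT) = 3.513554
x(T) = p + (x₀−p)·cosh(ωT) + (ẋ₀/ω)·sinh(ωT) ⇒ p·(1 − cosh) = x(T) − x₀·cosh − (ẋ₀/ω)·sinh
numerator   = -0.0433 − (0.0076)·3.653090 − (0.3515/3.1511)·3.513554 = -0.462995
denominator = 1 − 3.653090 = -2.653090
p = -0.462995 / -2.653090 = 0.1745

p = 0.1745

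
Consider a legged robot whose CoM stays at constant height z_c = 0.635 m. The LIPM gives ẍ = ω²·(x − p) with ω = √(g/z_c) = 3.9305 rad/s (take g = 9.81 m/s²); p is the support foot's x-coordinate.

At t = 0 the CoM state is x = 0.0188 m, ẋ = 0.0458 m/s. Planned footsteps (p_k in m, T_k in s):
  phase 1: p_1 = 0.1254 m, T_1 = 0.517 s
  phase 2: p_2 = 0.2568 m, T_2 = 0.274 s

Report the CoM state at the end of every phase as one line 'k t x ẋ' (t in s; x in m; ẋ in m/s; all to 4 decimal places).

phase 1: p=0.1254, T=0.517, ωT=2.032068, cosh=3.880458, sinh=3.749394; start (x,ẋ)=(0.018800, 0.045800) → end (x,ẋ)=(-0.244567, -1.393239)
phase 2: p=0.2568, T=0.274, ωT=1.076957, cosh=1.638181, sinh=1.297551; start (x,ẋ)=(-0.244567, -1.393239) → end (x,ẋ)=(-1.024471, -4.839362)

1 0.5170 -0.2446 -1.3932
2 0.7910 -1.0245 -4.8394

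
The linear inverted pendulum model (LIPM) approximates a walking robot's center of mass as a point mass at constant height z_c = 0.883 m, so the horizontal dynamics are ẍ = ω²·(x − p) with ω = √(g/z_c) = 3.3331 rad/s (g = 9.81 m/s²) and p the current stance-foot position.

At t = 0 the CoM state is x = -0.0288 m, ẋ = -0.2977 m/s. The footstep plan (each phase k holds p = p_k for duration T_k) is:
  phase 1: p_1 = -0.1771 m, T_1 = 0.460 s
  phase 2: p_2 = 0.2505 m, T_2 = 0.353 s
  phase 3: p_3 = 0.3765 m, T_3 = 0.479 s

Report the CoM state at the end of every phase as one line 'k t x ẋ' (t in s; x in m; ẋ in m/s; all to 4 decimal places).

1 0.4600 -0.0148 0.3700
2 0.8130 -0.0578 -0.6408
3 1.2920 -1.1942 -5.0720

phase 1: p=-0.1771, T=0.460, ωT=1.533226, cosh=2.424469, sinh=2.208630; start (x,ẋ)=(-0.028800, -0.297700) → end (x,ẋ)=(-0.014818, 0.369959)
phase 2: p=0.2505, T=0.353, ωT=1.176584, cosh=1.775804, sinh=1.467474; start (x,ẋ)=(-0.014818, 0.369959) → end (x,ẋ)=(-0.057770, -0.640758)
phase 3: p=0.3765, T=0.479, ωT=1.596555, cosh=2.569296, sinh=2.366702; start (x,ẋ)=(-0.057770, -0.640758) → end (x,ẋ)=(-1.194244, -5.072014)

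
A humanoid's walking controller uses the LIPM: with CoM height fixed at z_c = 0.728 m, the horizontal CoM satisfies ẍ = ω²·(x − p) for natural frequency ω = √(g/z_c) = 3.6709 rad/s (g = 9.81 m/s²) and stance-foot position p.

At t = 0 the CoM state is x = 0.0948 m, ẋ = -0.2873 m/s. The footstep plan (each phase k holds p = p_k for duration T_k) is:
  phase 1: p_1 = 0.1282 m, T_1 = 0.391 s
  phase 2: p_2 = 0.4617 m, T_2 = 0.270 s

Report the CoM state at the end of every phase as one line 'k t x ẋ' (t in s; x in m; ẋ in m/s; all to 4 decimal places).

phase 1: p=0.1282, T=0.391, ωT=1.435322, cosh=2.219518, sinh=1.981479; start (x,ẋ)=(0.094800, -0.287300) → end (x,ẋ)=(-0.101011, -0.880613)
phase 2: p=0.4617, T=0.270, ωT=0.991143, cosh=1.532732, sinh=1.161580; start (x,ẋ)=(-0.101011, -0.880613) → end (x,ẋ)=(-0.679437, -3.749167)

1 0.3910 -0.1010 -0.8806
2 0.6610 -0.6794 -3.7492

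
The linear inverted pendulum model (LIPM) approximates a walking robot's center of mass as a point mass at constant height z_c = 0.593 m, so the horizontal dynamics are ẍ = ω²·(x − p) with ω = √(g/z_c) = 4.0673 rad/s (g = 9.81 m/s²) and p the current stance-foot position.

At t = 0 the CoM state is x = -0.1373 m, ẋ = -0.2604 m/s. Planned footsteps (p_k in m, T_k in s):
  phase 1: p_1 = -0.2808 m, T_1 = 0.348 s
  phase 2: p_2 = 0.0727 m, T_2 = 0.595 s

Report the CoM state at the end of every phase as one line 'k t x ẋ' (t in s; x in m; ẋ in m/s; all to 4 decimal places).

1 0.3480 -0.0920 0.5631
2 0.9430 -0.0881 -0.5443

phase 1: p=-0.2808, T=0.348, ωT=1.415420, cosh=2.180520, sinh=1.937697; start (x,ẋ)=(-0.137300, -0.260400) → end (x,ẋ)=(-0.091952, 0.563144)
phase 2: p=0.0727, T=0.595, ωT=2.420044, cosh=5.667633, sinh=5.578715; start (x,ẋ)=(-0.091952, 0.563144) → end (x,ẋ)=(-0.088079, -0.544315)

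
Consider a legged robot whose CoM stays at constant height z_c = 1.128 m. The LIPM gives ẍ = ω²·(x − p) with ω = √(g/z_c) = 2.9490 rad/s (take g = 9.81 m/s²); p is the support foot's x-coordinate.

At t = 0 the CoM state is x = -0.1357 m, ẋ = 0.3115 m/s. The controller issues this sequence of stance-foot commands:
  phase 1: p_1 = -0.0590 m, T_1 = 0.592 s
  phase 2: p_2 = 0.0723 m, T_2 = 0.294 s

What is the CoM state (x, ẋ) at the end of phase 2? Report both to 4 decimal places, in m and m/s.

phase 1: p=-0.0590, T=0.592, ωT=1.745808, cosh=2.952517, sinh=2.778013; start (x,ẋ)=(-0.135700, 0.311500) → end (x,ẋ)=(0.007981, 0.291355)
phase 2: p=0.0723, T=0.294, ωT=0.867006, cosh=1.399991, sinh=0.979784; start (x,ẋ)=(0.007981, 0.291355) → end (x,ẋ)=(0.079054, 0.222052)

x = 0.0791, ẋ = 0.2221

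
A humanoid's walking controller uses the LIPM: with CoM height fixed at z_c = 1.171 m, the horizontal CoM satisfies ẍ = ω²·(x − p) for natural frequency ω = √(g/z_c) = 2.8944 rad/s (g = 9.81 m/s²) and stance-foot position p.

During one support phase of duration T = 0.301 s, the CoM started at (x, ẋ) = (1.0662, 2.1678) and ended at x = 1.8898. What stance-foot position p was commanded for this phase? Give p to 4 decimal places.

ωT = 2.8944·0.301 = 0.871214; cosh(ωT) = 1.404127, sinh(ωT) = 0.985684
x(T) = p + (x₀−p)·cosh(ωT) + (ẋ₀/ω)·sinh(ωT) ⇒ p·(1 − cosh) = x(T) − x₀·cosh − (ẋ₀/ω)·sinh
numerator   = 1.8898 − (1.0662)·1.404127 − (2.1678/2.8944)·0.985684 = -0.345522
denominator = 1 − 1.404127 = -0.404127
p = -0.345522 / -0.404127 = 0.8550

p = 0.8550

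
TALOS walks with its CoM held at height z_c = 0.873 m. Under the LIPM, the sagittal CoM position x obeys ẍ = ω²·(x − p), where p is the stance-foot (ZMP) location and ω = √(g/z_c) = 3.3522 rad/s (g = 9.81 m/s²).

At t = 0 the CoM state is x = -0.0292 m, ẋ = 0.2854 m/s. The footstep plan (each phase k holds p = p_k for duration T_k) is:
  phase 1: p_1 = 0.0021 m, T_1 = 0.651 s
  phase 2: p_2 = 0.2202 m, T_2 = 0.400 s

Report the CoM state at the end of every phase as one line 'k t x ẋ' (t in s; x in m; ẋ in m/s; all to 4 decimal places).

phase 1: p=0.0021, T=0.651, ωT=2.182282, cosh=4.489651, sinh=4.376867; start (x,ẋ)=(-0.029200, 0.285400) → end (x,ẋ)=(0.234212, 0.822109)
phase 2: p=0.2202, T=0.400, ωT=1.340880, cosh=2.042011, sinh=1.780395; start (x,ẋ)=(0.234212, 0.822109) → end (x,ẋ)=(0.685445, 1.762382)

1 0.6510 0.2342 0.8221
2 1.0510 0.6854 1.7624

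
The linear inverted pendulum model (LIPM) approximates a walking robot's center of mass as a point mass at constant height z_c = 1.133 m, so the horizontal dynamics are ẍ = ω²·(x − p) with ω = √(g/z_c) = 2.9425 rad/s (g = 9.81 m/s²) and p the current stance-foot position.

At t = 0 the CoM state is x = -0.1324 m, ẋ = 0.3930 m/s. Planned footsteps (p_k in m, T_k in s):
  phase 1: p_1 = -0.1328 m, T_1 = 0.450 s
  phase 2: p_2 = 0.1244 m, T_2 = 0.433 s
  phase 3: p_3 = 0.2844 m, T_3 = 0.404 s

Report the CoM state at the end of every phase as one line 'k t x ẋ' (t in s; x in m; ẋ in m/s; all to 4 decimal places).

phase 1: p=-0.1328, T=0.450, ωT=1.324125, cosh=2.012465, sinh=1.746430; start (x,ẋ)=(-0.132400, 0.393000) → end (x,ẋ)=(0.101258, 0.792954)
phase 2: p=0.1244, T=0.433, ωT=1.274102, cosh=1.927586, sinh=1.647905; start (x,ẋ)=(0.101258, 0.792954) → end (x,ẋ)=(0.523874, 1.416273)
phase 3: p=0.2844, T=0.404, ωT=1.188770, cosh=1.793818, sinh=1.489222; start (x,ẋ)=(0.523874, 1.416273) → end (x,ẋ)=(1.430760, 3.589922)

1 0.4500 0.1013 0.7930
2 0.8830 0.5239 1.4163
3 1.2870 1.4308 3.5899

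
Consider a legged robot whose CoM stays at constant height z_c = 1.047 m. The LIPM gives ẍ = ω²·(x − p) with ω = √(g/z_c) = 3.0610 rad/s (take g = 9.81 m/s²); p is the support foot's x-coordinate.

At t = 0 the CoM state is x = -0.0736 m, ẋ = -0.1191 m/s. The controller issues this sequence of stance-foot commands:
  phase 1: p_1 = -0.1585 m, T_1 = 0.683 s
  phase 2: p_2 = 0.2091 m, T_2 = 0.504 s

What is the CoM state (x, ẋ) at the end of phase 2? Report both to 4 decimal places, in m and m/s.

x = 0.1819, ẋ = 0.1474

phase 1: p=-0.1585, T=0.683, ωT=2.090663, cosh=4.106941, sinh=3.983336; start (x,ẋ)=(-0.073600, -0.119100) → end (x,ẋ)=(0.035192, 0.546048)
phase 2: p=0.2091, T=0.504, ωT=1.542744, cosh=2.445601, sinh=2.231807; start (x,ẋ)=(0.035192, 0.546048) → end (x,ẋ)=(0.181921, 0.147355)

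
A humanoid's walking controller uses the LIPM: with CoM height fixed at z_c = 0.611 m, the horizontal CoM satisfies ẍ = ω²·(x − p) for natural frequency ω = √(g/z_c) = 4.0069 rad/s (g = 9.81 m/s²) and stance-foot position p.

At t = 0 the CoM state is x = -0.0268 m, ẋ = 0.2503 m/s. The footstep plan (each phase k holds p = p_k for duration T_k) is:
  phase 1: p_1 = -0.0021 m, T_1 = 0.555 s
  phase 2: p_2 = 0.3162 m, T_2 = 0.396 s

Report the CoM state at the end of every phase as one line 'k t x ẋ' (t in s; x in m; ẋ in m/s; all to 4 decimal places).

phase 1: p=-0.0021, T=0.555, ωT=2.223830, cosh=4.675426, sinh=4.567232; start (x,ẋ)=(-0.026800, 0.250300) → end (x,ẋ)=(0.167719, 0.718238)
phase 2: p=0.3162, T=0.396, ωT=1.586732, cosh=2.546172, sinh=2.341579; start (x,ẋ)=(0.167719, 0.718238) → end (x,ẋ)=(0.357872, 0.435643)

1 0.5550 0.1677 0.7182
2 0.9510 0.3579 0.4356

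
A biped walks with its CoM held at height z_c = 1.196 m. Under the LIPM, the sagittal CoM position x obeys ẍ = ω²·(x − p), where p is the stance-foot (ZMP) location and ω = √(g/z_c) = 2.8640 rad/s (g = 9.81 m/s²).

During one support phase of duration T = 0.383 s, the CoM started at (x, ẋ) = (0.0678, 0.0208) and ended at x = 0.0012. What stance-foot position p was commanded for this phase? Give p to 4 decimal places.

ωT = 2.8640·0.383 = 1.096912; cosh(ωT) = 1.664402, sinh(ωT) = 1.330501
x(T) = p + (x₀−p)·cosh(ωT) + (ẋ₀/ω)·sinh(ωT) ⇒ p·(1 − cosh) = x(T) − x₀·cosh − (ẋ₀/ω)·sinh
numerator   = 0.0012 − (0.0678)·1.664402 − (0.0208/2.8640)·1.330501 = -0.121309
denominator = 1 − 1.664402 = -0.664402
p = -0.121309 / -0.664402 = 0.1826

p = 0.1826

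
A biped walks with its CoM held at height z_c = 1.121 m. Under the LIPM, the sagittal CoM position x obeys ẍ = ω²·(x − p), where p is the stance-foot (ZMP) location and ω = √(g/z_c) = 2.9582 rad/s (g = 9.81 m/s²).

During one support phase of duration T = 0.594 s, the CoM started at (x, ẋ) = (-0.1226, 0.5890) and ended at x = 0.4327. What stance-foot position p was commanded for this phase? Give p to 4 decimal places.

p = -0.1203

ωT = 2.9582·0.594 = 1.757171; cosh(ωT) = 2.984274, sinh(ωT) = 2.811742
x(T) = p + (x₀−p)·cosh(ωT) + (ẋ₀/ω)·sinh(ωT) ⇒ p·(1 − cosh) = x(T) − x₀·cosh − (ẋ₀/ω)·sinh
numerator   = 0.4327 − (-0.1226)·2.984274 − (0.5890/2.9582)·2.811742 = 0.238733
denominator = 1 − 2.984274 = -1.984274
p = 0.238733 / -1.984274 = -0.1203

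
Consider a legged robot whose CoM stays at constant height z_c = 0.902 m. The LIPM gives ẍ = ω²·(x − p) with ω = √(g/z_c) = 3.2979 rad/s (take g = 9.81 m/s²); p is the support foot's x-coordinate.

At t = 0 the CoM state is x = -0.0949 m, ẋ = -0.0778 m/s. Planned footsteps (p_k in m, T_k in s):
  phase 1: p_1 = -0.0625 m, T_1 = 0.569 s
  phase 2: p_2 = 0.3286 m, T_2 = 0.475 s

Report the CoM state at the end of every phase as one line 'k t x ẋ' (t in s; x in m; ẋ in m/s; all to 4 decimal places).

phase 1: p=-0.0625, T=0.569, ωT=1.876505, cosh=3.341883, sinh=3.188758; start (x,ẋ)=(-0.094900, -0.077800) → end (x,ẋ)=(-0.246002, -0.600724)
phase 2: p=0.3286, T=0.475, ωT=1.566502, cosh=2.499320, sinh=2.290546; start (x,ẋ)=(-0.246002, -0.600724) → end (x,ẋ)=(-1.524746, -5.841941)

1 0.5690 -0.2460 -0.6007
2 1.0440 -1.5247 -5.8419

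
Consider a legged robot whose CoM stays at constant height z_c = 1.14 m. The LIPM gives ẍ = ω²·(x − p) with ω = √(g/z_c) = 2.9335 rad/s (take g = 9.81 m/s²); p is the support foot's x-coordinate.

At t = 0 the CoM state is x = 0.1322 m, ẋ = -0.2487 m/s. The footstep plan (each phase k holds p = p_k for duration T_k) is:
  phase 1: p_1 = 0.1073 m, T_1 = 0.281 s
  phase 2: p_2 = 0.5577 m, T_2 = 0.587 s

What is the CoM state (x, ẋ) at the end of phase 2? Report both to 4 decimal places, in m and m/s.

x = -1.1204, ẋ = -4.7117

phase 1: p=0.1073, T=0.281, ωT=0.824314, cosh=1.359425, sinh=0.920889; start (x,ẋ)=(0.132200, -0.248700) → end (x,ẋ)=(0.063077, -0.270824)
phase 2: p=0.5577, T=0.587, ωT=1.721964, cosh=2.887112, sinh=2.708398; start (x,ẋ)=(0.063077, -0.270824) → end (x,ẋ)=(-1.120373, -4.711717)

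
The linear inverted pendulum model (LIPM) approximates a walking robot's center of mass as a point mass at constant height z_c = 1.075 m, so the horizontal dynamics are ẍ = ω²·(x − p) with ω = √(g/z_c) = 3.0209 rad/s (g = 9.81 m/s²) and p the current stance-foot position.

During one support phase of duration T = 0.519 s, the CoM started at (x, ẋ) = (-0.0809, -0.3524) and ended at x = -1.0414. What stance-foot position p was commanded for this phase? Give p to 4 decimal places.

p = 0.3803

ωT = 3.0209·0.519 = 1.567847; cosh(ωT) = 2.502402, sinh(ωT) = 2.293909
x(T) = p + (x₀−p)·cosh(ωT) + (ẋ₀/ω)·sinh(ωT) ⇒ p·(1 − cosh) = x(T) − x₀·cosh − (ẋ₀/ω)·sinh
numerator   = -1.0414 − (-0.0809)·2.502402 − (-0.3524/3.0209)·2.293909 = -0.571362
denominator = 1 − 2.502402 = -1.502402
p = -0.571362 / -1.502402 = 0.3803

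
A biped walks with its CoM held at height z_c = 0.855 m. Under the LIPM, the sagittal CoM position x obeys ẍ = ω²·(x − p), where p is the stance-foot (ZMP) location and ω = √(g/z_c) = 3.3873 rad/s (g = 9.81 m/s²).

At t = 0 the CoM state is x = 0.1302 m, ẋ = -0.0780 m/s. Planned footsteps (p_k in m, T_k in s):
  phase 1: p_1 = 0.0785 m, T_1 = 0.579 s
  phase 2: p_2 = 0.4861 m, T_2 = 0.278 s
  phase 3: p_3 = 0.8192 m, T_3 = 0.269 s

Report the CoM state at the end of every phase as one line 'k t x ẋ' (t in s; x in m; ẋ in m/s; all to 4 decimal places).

1 0.5790 0.1857 0.3274
2 0.8570 0.1474 -0.6228
3 1.1260 -0.3430 -3.2723

phase 1: p=0.0785, T=0.579, ωT=1.961247, cosh=3.624433, sinh=3.483750; start (x,ẋ)=(0.130200, -0.078000) → end (x,ẋ)=(0.185662, 0.327380)
phase 2: p=0.4861, T=0.278, ωT=0.941669, cosh=1.477117, sinh=1.087141; start (x,ẋ)=(0.185662, 0.327380) → end (x,ẋ)=(0.147390, -0.622775)
phase 3: p=0.8192, T=0.269, ωT=0.911184, cosh=1.444657, sinh=1.042608; start (x,ẋ)=(0.147390, -0.622775) → end (x,ẋ)=(-0.343025, -3.272280)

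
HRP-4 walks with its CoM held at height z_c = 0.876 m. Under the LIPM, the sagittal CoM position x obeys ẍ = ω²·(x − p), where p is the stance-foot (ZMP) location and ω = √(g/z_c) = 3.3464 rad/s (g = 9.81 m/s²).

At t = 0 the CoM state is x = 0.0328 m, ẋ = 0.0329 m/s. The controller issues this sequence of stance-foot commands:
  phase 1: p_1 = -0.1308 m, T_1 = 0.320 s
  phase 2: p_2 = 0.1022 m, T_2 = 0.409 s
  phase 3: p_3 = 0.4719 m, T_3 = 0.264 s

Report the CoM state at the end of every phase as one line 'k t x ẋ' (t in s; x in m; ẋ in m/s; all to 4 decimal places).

1 0.3200 0.1486 0.7585
2 0.7290 0.6158 1.8723
3 0.9930 1.2369 3.1348

phase 1: p=-0.1308, T=0.320, ωT=1.070848, cosh=1.630285, sinh=1.287568; start (x,ẋ)=(0.032800, 0.032900) → end (x,ẋ)=(0.148573, 0.758542)
phase 2: p=0.1022, T=0.409, ωT=1.368678, cosh=2.092297, sinh=1.837853; start (x,ẋ)=(0.148573, 0.758542) → end (x,ẋ)=(0.615821, 1.872300)
phase 3: p=0.4719, T=0.264, ωT=0.883450, cosh=1.416293, sinh=1.002938; start (x,ẋ)=(0.615821, 1.872300) → end (x,ẋ)=(1.236874, 3.134756)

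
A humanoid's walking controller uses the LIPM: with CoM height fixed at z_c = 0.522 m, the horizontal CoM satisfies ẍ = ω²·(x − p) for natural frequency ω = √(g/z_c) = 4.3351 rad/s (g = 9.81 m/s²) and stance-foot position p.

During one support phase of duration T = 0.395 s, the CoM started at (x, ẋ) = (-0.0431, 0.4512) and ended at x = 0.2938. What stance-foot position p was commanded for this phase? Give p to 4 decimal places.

p = -0.0742

ωT = 4.3351·0.395 = 1.712365; cosh(ωT) = 2.861244, sinh(ωT) = 2.680806
x(T) = p + (x₀−p)·cosh(ωT) + (ẋ₀/ω)·sinh(ωT) ⇒ p·(1 − cosh) = x(T) − x₀·cosh − (ẋ₀/ω)·sinh
numerator   = 0.2938 − (-0.0431)·2.861244 − (0.4512/4.3351)·2.680806 = 0.138100
denominator = 1 − 2.861244 = -1.861244
p = 0.138100 / -1.861244 = -0.0742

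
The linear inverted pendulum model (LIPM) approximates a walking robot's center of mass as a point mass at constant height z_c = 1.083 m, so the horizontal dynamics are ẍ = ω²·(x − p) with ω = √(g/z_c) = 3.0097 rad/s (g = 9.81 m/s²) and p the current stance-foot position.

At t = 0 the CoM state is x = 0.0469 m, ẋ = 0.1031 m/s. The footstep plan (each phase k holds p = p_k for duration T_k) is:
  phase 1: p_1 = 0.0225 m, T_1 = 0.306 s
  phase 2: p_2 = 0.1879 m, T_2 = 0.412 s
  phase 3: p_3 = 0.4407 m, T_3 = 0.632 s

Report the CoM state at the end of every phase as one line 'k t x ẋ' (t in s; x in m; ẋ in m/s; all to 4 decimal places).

1 0.3060 0.0942 0.2276
2 0.7180 0.1322 -0.0202
3 1.3500 -0.6379 -3.1108

phase 1: p=0.0225, T=0.306, ωT=0.920968, cosh=1.454927, sinh=1.056794; start (x,ẋ)=(0.046900, 0.103100) → end (x,ẋ)=(0.094202, 0.227610)
phase 2: p=0.1879, T=0.412, ωT=1.239996, cosh=1.872493, sinh=1.583108; start (x,ẋ)=(0.094202, 0.227610) → end (x,ẋ)=(0.132174, -0.020244)
phase 3: p=0.4407, T=0.632, ωT=1.902130, cosh=3.424702, sinh=3.275451; start (x,ẋ)=(0.132174, -0.020244) → end (x,ẋ)=(-0.637941, -3.110817)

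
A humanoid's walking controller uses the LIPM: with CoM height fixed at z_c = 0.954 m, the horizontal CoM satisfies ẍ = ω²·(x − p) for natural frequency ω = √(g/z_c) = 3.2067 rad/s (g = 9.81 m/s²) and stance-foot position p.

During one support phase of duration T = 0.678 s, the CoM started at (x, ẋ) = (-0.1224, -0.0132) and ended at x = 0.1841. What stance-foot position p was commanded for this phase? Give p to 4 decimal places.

ωT = 3.2067·0.678 = 2.174143; cosh(ωT) = 4.454173, sinh(ωT) = 4.340468
x(T) = p + (x₀−p)·cosh(ωT) + (ẋ₀/ω)·sinh(ωT) ⇒ p·(1 − cosh) = x(T) − x₀·cosh − (ẋ₀/ω)·sinh
numerator   = 0.1841 − (-0.1224)·4.454173 − (-0.0132/3.2067)·4.340468 = 0.747158
denominator = 1 − 4.454173 = -3.454173
p = 0.747158 / -3.454173 = -0.2163

p = -0.2163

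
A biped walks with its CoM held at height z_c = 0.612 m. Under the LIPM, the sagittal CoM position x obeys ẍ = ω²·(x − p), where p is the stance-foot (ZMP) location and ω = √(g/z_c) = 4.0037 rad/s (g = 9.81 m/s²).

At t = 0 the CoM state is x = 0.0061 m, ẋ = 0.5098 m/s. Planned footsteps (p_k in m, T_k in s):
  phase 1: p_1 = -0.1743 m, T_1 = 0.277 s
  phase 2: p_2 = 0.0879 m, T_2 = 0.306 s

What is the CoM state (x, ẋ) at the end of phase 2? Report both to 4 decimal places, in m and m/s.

x = 1.1936, ẋ = 4.7148

phase 1: p=-0.1743, T=0.277, ωT=1.109025, cosh=1.680641, sinh=1.350760; start (x,ẋ)=(0.006100, 0.509800) → end (x,ẋ)=(0.300883, 1.832401)
phase 2: p=0.0879, T=0.306, ωT=1.225132, cosh=1.849168, sinh=1.555449; start (x,ẋ)=(0.300883, 1.832401) → end (x,ẋ)=(1.193634, 4.714778)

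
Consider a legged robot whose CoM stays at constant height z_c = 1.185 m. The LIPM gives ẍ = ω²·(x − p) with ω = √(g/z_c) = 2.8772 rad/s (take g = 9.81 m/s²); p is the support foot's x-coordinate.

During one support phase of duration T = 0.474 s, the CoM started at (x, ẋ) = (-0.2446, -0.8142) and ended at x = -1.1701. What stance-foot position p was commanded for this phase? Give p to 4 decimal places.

ωT = 2.8772·0.474 = 1.363793; cosh(ωT) = 2.083344, sinh(ωT) = 1.827655
x(T) = p + (x₀−p)·cosh(ωT) + (ẋ₀/ω)·sinh(ωT) ⇒ p·(1 − cosh) = x(T) − x₀·cosh − (ẋ₀/ω)·sinh
numerator   = -1.1701 − (-0.2446)·2.083344 − (-0.8142/2.8772)·1.827655 = -0.143318
denominator = 1 − 2.083344 = -1.083344
p = -0.143318 / -1.083344 = 0.1323

p = 0.1323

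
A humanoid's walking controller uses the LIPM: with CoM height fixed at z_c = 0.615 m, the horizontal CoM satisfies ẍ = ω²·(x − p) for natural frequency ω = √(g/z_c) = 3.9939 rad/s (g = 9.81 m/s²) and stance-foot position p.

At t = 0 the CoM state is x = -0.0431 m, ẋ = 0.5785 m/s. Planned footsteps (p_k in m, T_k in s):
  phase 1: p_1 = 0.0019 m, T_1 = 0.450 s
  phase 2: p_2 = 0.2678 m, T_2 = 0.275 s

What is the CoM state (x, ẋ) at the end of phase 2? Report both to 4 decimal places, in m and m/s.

phase 1: p=0.0019, T=0.450, ωT=1.797255, cosh=3.099409, sinh=2.933655; start (x,ẋ)=(-0.043100, 0.578500) → end (x,ẋ)=(0.287355, 1.265755)
phase 2: p=0.2678, T=0.275, ωT=1.098323, cosh=1.666280, sinh=1.332850; start (x,ẋ)=(0.287355, 1.265755) → end (x,ẋ)=(0.722793, 2.213197)

x = 0.7228, ẋ = 2.2132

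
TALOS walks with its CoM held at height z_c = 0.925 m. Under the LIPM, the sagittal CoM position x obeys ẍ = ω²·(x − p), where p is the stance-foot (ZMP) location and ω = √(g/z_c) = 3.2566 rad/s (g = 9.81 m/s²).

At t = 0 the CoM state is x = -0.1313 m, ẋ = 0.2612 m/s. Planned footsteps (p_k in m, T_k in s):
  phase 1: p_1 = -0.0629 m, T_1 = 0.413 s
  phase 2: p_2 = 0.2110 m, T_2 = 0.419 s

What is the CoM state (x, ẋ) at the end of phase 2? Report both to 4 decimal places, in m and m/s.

phase 1: p=-0.0629, T=0.413, ωT=1.344976, cosh=2.049320, sinh=1.788774; start (x,ẋ)=(-0.131300, 0.261200) → end (x,ẋ)=(-0.059602, 0.136830)
phase 2: p=0.2110, T=0.419, ωT=1.364515, cosh=2.084665, sinh=1.829161; start (x,ẋ)=(-0.059602, 0.136830) → end (x,ẋ)=(-0.276261, -1.326691)

x = -0.2763, ẋ = -1.3267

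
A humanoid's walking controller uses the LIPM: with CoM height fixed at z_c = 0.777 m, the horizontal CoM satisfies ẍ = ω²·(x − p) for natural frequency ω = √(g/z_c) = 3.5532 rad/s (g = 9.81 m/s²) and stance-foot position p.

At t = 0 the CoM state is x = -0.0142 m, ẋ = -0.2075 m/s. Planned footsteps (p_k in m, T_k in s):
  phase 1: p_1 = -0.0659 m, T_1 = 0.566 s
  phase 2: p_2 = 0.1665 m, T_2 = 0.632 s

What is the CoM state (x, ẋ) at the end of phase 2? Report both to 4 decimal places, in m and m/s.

x = -1.1791, ẋ = -4.6991

phase 1: p=-0.0659, T=0.566, ωT=2.011111, cosh=3.802728, sinh=3.668888; start (x,ẋ)=(-0.014200, -0.207500) → end (x,ẋ)=(-0.083555, -0.115090)
phase 2: p=0.1665, T=0.632, ωT=2.245622, cosh=4.776077, sinh=4.670216; start (x,ẋ)=(-0.083555, -0.115090) → end (x,ẋ)=(-1.179052, -4.699141)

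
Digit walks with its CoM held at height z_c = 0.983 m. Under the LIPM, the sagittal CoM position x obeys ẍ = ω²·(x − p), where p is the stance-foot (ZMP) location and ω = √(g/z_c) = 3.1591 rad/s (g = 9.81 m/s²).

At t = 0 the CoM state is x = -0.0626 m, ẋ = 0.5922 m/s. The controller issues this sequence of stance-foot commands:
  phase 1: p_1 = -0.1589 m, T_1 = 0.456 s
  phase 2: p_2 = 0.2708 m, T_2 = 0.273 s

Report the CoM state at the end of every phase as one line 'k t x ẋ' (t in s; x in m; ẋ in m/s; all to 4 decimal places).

1 0.4560 0.4295 1.9269
2 0.7290 1.0859 3.1769

phase 1: p=-0.1589, T=0.456, ωT=1.440550, cosh=2.229907, sinh=1.993109; start (x,ẋ)=(-0.062600, 0.592200) → end (x,ẋ)=(0.429465, 1.926897)
phase 2: p=0.2708, T=0.273, ωT=0.862434, cosh=1.395527, sinh=0.973394; start (x,ẋ)=(0.429465, 1.926897) → end (x,ẋ)=(1.085944, 3.176940)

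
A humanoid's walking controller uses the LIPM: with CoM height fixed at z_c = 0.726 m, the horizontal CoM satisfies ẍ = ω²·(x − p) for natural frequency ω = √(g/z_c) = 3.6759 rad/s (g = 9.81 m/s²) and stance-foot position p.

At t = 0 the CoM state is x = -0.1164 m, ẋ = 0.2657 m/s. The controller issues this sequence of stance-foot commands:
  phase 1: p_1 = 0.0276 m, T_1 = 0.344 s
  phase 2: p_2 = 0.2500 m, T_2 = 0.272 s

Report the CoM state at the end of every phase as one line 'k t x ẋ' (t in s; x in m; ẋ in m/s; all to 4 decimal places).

1 0.3440 -0.1299 -0.3546
2 0.6160 -0.4495 -2.1880

phase 1: p=0.0276, T=0.344, ωT=1.264510, cosh=1.911867, sinh=1.629489; start (x,ẋ)=(-0.116400, 0.265700) → end (x,ẋ)=(-0.129927, -0.354554)
phase 2: p=0.2500, T=0.272, ωT=0.999845, cosh=1.542898, sinh=1.174962; start (x,ẋ)=(-0.129927, -0.354554) → end (x,ẋ)=(-0.449518, -2.187960)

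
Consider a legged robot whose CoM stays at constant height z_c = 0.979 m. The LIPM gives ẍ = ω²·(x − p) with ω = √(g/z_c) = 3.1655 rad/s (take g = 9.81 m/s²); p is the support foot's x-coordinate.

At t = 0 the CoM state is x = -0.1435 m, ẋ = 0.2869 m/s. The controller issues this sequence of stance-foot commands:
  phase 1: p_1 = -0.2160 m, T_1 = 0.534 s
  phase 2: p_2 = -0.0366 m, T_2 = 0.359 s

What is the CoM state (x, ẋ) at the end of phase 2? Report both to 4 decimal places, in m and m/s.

x = 1.0324, ẋ = 3.5695

phase 1: p=-0.2160, T=0.534, ωT=1.690377, cosh=2.802987, sinh=2.618537; start (x,ẋ)=(-0.143500, 0.286900) → end (x,ẋ)=(0.224543, 1.405128)
phase 2: p=-0.0366, T=0.359, ωT=1.136415, cosh=1.718273, sinh=1.397305; start (x,ẋ)=(0.224543, 1.405128) → end (x,ẋ)=(1.032363, 3.569474)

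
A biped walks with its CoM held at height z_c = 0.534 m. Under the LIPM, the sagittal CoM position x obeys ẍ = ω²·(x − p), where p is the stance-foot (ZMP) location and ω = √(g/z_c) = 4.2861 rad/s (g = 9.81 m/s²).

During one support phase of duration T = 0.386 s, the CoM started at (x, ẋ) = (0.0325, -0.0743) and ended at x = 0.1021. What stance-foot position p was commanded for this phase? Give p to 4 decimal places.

ωT = 4.2861·0.386 = 1.654435; cosh(ωT) = 2.710661, sinh(ωT) = 2.519461
x(T) = p + (x₀−p)·cosh(ωT) + (ẋ₀/ω)·sinh(ωT) ⇒ p·(1 − cosh) = x(T) − x₀·cosh − (ẋ₀/ω)·sinh
numerator   = 0.1021 − (0.0325)·2.710661 − (-0.0743/4.2861)·2.519461 = 0.057679
denominator = 1 − 2.710661 = -1.710661
p = 0.057679 / -1.710661 = -0.0337

p = -0.0337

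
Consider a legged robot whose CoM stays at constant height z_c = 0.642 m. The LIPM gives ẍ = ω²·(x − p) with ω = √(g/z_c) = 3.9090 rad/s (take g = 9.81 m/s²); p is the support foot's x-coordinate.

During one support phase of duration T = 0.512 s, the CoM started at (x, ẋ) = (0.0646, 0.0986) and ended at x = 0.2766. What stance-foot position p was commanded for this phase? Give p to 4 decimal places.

p = 0.0211

ωT = 3.9090·0.512 = 2.001408; cosh(ωT) = 3.767306, sinh(ωT) = 3.632161
x(T) = p + (x₀−p)·cosh(ωT) + (ẋ₀/ω)·sinh(ωT) ⇒ p·(1 − cosh) = x(T) − x₀·cosh − (ẋ₀/ω)·sinh
numerator   = 0.2766 − (0.0646)·3.767306 − (0.0986/3.9090)·3.632161 = -0.058385
denominator = 1 − 3.767306 = -2.767306
p = -0.058385 / -2.767306 = 0.0211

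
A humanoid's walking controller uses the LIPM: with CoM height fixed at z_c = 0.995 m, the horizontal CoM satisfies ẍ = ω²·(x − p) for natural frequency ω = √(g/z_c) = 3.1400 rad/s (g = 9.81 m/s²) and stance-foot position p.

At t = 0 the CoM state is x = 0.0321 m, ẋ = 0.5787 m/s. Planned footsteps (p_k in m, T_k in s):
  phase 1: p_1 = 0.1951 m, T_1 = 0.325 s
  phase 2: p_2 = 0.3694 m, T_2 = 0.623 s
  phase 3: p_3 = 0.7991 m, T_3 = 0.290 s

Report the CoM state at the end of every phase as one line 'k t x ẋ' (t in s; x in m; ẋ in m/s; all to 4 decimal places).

phase 1: p=0.1951, T=0.325, ωT=1.020500, cosh=1.567498, sinh=1.207084; start (x,ẋ)=(0.032100, 0.578700) → end (x,ẋ)=(0.162063, 0.289302)
phase 2: p=0.3694, T=0.623, ωT=1.956220, cosh=3.606967, sinh=3.465575; start (x,ẋ)=(0.162063, 0.289302) → end (x,ẋ)=(-0.059161, -1.212725)
phase 3: p=0.7991, T=0.290, ωT=0.910600, cosh=1.444048, sinh=1.041765; start (x,ẋ)=(-0.059161, -1.212725) → end (x,ẋ)=(-0.842619, -4.558729)

1 0.3250 0.1621 0.2893
2 0.9480 -0.0592 -1.2127
3 1.2380 -0.8426 -4.5587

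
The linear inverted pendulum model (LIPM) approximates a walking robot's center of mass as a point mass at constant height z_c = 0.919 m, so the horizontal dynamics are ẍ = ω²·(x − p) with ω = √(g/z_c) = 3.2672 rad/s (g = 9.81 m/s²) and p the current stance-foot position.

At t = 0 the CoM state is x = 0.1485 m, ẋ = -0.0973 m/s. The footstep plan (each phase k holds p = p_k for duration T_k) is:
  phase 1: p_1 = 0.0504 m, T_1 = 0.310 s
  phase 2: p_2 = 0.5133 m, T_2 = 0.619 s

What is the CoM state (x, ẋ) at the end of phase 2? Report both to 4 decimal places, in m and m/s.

x = -0.5525, ẋ = -3.3020

phase 1: p=0.0504, T=0.310, ωT=1.012832, cosh=1.558288, sinh=1.195099; start (x,ẋ)=(0.148500, -0.097300) → end (x,ẋ)=(0.167677, 0.231423)
phase 2: p=0.5133, T=0.619, ωT=2.022397, cosh=3.844376, sinh=3.712038; start (x,ẋ)=(0.167677, 0.231423) → end (x,ẋ)=(-0.552473, -3.302030)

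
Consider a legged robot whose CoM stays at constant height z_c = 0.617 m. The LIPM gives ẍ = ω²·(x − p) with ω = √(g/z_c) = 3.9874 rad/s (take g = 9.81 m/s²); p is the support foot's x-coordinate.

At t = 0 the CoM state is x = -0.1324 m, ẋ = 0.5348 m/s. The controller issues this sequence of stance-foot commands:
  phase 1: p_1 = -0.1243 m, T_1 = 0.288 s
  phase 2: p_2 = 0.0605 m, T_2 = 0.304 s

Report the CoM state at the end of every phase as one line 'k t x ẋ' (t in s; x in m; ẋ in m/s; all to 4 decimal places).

phase 1: p=-0.1243, T=0.288, ωT=1.148371, cosh=1.735103, sinh=1.417950; start (x,ẋ)=(-0.132400, 0.534800) → end (x,ẋ)=(0.051825, 0.882136)
phase 2: p=0.0605, T=0.304, ωT=1.212170, cosh=1.829160, sinh=1.531609; start (x,ẋ)=(0.051825, 0.882136) → end (x,ẋ)=(0.383471, 1.560586)

1 0.2880 0.0518 0.8821
2 0.5920 0.3835 1.5606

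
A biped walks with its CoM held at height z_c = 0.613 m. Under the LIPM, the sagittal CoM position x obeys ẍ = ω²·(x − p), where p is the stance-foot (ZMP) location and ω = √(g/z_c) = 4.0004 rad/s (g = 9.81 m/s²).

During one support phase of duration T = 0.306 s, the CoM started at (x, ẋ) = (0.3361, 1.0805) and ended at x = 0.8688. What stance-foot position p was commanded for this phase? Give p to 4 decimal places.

ωT = 4.0004·0.306 = 1.224122; cosh(ωT) = 1.847598, sinh(ωT) = 1.553582
x(T) = p + (x₀−p)·cosh(ωT) + (ẋ₀/ω)·sinh(ωT) ⇒ p·(1 − cosh) = x(T) − x₀·cosh − (ẋ₀/ω)·sinh
numerator   = 0.8688 − (0.3361)·1.847598 − (1.0805/4.0004)·1.553582 = -0.171797
denominator = 1 − 1.847598 = -0.847598
p = -0.171797 / -0.847598 = 0.2027

p = 0.2027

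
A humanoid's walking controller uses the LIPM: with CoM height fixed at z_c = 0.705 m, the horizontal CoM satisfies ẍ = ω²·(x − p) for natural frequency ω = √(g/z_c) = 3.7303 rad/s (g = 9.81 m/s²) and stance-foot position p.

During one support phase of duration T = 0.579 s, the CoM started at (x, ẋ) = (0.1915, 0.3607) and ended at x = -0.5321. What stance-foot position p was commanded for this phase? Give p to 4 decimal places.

ωT = 3.7303·0.579 = 2.159844; cosh(ωT) = 4.392563, sinh(ωT) = 4.277220
x(T) = p + (x₀−p)·cosh(ωT) + (ẋ₀/ω)·sinh(ωT) ⇒ p·(1 − cosh) = x(T) − x₀·cosh − (ẋ₀/ω)·sinh
numerator   = -0.5321 − (0.1915)·4.392563 − (0.3607/3.7303)·4.277220 = -1.786860
denominator = 1 − 4.392563 = -3.392563
p = -1.786860 / -3.392563 = 0.5267

p = 0.5267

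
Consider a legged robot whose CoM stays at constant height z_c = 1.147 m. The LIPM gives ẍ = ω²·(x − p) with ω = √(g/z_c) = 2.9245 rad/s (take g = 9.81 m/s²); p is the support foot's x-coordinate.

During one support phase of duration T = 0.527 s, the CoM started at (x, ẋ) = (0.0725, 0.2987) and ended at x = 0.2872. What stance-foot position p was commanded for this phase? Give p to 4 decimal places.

p = 0.0814

ωT = 2.9245·0.527 = 1.541212; cosh(ωT) = 2.442183, sinh(ωT) = 2.228062
x(T) = p + (x₀−p)·cosh(ωT) + (ẋ₀/ω)·sinh(ωT) ⇒ p·(1 − cosh) = x(T) − x₀·cosh − (ẋ₀/ω)·sinh
numerator   = 0.2872 − (0.0725)·2.442183 − (0.2987/2.9245)·2.228062 = -0.117426
denominator = 1 − 2.442183 = -1.442183
p = -0.117426 / -1.442183 = 0.0814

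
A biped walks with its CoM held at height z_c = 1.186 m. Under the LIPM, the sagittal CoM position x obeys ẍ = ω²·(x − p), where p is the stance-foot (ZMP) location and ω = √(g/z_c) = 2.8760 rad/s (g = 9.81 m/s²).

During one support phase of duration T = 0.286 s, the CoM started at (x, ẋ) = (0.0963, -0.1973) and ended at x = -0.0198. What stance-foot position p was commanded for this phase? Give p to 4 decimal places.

ωT = 2.8760·0.286 = 0.822536; cosh(ωT) = 1.357791, sinh(ωT) = 0.918474
x(T) = p + (x₀−p)·cosh(ωT) + (ẋ₀/ω)·sinh(ωT) ⇒ p·(1 − cosh) = x(T) − x₀·cosh − (ẋ₀/ω)·sinh
numerator   = -0.0198 − (0.0963)·1.357791 − (-0.1973/2.8760)·0.918474 = -0.087546
denominator = 1 − 1.357791 = -0.357791
p = -0.087546 / -0.357791 = 0.2447

p = 0.2447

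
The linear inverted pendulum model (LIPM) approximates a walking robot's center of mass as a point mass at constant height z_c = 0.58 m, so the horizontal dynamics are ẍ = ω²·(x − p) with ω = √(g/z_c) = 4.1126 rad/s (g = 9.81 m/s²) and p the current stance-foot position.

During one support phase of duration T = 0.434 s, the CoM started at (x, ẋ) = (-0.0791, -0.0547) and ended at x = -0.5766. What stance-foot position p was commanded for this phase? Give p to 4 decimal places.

ωT = 4.1126·0.434 = 1.784868; cosh(ωT) = 3.063307, sinh(ωT) = 2.895488
x(T) = p + (x₀−p)·cosh(ωT) + (ẋ₀/ω)·sinh(ωT) ⇒ p·(1 − cosh) = x(T) − x₀·cosh − (ẋ₀/ω)·sinh
numerator   = -0.5766 − (-0.0791)·3.063307 − (-0.0547/4.1126)·2.895488 = -0.295781
denominator = 1 − 3.063307 = -2.063307
p = -0.295781 / -2.063307 = 0.1434

p = 0.1434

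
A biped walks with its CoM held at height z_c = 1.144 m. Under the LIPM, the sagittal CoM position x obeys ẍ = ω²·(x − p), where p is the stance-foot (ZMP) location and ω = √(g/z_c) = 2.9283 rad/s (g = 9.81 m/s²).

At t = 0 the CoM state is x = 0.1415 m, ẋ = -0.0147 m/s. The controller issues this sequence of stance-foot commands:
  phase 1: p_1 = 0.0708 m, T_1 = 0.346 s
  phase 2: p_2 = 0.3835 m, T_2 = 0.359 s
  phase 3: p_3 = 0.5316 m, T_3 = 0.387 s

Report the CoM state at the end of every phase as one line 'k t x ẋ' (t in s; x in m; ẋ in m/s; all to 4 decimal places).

1 0.3460 0.1750 0.2246
2 0.7050 0.1451 -0.4062
3 1.0920 -0.3238 -2.2714

phase 1: p=0.0708, T=0.346, ωT=1.013192, cosh=1.558718, sinh=1.195660; start (x,ẋ)=(0.141500, -0.014700) → end (x,ẋ)=(0.174999, 0.224625)
phase 2: p=0.3835, T=0.359, ωT=1.051260, cosh=1.605375, sinh=1.255878; start (x,ẋ)=(0.174999, 0.224625) → end (x,ẋ)=(0.145114, -0.406172)
phase 3: p=0.5316, T=0.387, ωT=1.133252, cosh=1.713862, sinh=1.391878; start (x,ẋ)=(0.145114, -0.406172) → end (x,ẋ)=(-0.323845, -2.271375)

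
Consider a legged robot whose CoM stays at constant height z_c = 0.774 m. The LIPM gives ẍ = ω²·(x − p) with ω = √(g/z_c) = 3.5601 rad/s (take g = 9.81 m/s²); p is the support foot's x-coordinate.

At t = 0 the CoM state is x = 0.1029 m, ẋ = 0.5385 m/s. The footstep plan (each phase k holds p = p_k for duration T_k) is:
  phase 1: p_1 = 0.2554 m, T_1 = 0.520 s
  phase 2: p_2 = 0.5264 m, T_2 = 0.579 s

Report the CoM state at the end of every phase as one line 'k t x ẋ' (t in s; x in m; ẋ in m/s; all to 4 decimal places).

phase 1: p=0.2554, T=0.520, ωT=1.851252, cosh=3.262414, sinh=3.105373; start (x,ẋ)=(0.102900, 0.538500) → end (x,ẋ)=(0.227600, 0.070855)
phase 2: p=0.5264, T=0.579, ωT=2.061298, cosh=3.991724, sinh=3.864436; start (x,ẋ)=(0.227600, 0.070855) → end (x,ẋ)=(-0.589415, -3.827989)

1 0.5200 0.2276 0.0709
2 1.0990 -0.5894 -3.8280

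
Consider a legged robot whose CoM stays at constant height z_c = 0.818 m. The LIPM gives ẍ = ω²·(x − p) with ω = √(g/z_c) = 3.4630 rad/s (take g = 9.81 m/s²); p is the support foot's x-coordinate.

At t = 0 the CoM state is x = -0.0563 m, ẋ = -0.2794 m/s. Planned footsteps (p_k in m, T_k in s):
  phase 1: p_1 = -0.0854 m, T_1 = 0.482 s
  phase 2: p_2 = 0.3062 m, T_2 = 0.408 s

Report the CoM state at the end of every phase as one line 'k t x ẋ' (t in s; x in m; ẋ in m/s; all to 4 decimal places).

phase 1: p=-0.0854, T=0.482, ωT=1.669166, cosh=2.748072, sinh=2.559668; start (x,ẋ)=(-0.056300, -0.279400) → end (x,ẋ)=(-0.211949, -0.509865)
phase 2: p=0.3062, T=0.408, ωT=1.412904, cosh=2.175651, sinh=1.932216; start (x,ẋ)=(-0.211949, -0.509865) → end (x,ẋ)=(-1.105596, -4.576360)

1 0.4820 -0.2119 -0.5099
2 0.8900 -1.1056 -4.5764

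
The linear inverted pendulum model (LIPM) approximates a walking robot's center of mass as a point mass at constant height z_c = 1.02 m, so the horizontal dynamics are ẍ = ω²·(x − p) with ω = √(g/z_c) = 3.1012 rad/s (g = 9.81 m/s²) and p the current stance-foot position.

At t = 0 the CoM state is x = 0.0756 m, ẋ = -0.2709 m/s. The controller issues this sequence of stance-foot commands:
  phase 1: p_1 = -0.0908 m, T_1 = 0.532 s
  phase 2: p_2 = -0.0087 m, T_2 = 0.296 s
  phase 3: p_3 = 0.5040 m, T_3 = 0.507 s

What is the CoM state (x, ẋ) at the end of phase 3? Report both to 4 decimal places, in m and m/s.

phase 1: p=-0.0908, T=0.532, ωT=1.649838, cosh=2.699110, sinh=2.507029; start (x,ẋ)=(0.075600, -0.270900) → end (x,ẋ)=(0.139335, 0.562537)
phase 2: p=-0.0087, T=0.296, ωT=0.917955, cosh=1.451750, sinh=1.052415; start (x,ẋ)=(0.139335, 0.562537) → end (x,ẋ)=(0.397110, 1.299812)
phase 3: p=0.5040, T=0.507, ωT=1.572308, cosh=2.512661, sinh=2.305096; start (x,ẋ)=(0.397110, 1.299812) → end (x,ẋ)=(1.201562, 2.501880)

x = 1.2016, ẋ = 2.5019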